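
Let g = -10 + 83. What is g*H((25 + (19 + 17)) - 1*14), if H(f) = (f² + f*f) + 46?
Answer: 325872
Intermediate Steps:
g = 73
H(f) = 46 + 2*f² (H(f) = (f² + f²) + 46 = 2*f² + 46 = 46 + 2*f²)
g*H((25 + (19 + 17)) - 1*14) = 73*(46 + 2*((25 + (19 + 17)) - 1*14)²) = 73*(46 + 2*((25 + 36) - 14)²) = 73*(46 + 2*(61 - 14)²) = 73*(46 + 2*47²) = 73*(46 + 2*2209) = 73*(46 + 4418) = 73*4464 = 325872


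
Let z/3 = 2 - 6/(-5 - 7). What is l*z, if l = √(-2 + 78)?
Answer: 15*√19 ≈ 65.384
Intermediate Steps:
z = 15/2 (z = 3*(2 - 6/(-5 - 7)) = 3*(2 - 6/(-12)) = 3*(2 - 6*(-1/12)) = 3*(2 + ½) = 3*(5/2) = 15/2 ≈ 7.5000)
l = 2*√19 (l = √76 = 2*√19 ≈ 8.7178)
l*z = (2*√19)*(15/2) = 15*√19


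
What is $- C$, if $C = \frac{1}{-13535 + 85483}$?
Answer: $- \frac{1}{71948} \approx -1.3899 \cdot 10^{-5}$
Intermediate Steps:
$C = \frac{1}{71948} \approx 1.3899 \cdot 10^{-5}$
$- C = \left(-1\right) \frac{1}{71948} = - \frac{1}{71948}$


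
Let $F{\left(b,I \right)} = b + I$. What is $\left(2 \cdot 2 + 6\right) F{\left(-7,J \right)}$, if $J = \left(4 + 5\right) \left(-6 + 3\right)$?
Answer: $-340$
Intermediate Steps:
$J = -27$ ($J = 9 \left(-3\right) = -27$)
$F{\left(b,I \right)} = I + b$
$\left(2 \cdot 2 + 6\right) F{\left(-7,J \right)} = \left(2 \cdot 2 + 6\right) \left(-27 - 7\right) = \left(4 + 6\right) \left(-34\right) = 10 \left(-34\right) = -340$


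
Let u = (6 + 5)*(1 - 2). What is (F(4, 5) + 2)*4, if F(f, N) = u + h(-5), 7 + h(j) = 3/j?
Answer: -332/5 ≈ -66.400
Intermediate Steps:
h(j) = -7 + 3/j
u = -11 (u = 11*(-1) = -11)
F(f, N) = -93/5 (F(f, N) = -11 + (-7 + 3/(-5)) = -11 + (-7 + 3*(-1/5)) = -11 + (-7 - 3/5) = -11 - 38/5 = -93/5)
(F(4, 5) + 2)*4 = (-93/5 + 2)*4 = -83/5*4 = -332/5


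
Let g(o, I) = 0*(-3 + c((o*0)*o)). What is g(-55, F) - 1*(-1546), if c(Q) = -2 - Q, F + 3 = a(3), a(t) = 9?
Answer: 1546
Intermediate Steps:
F = 6 (F = -3 + 9 = 6)
g(o, I) = 0 (g(o, I) = 0*(-3 + (-2 - o*0*o)) = 0*(-3 + (-2 - 0*o)) = 0*(-3 + (-2 - 1*0)) = 0*(-3 + (-2 + 0)) = 0*(-3 - 2) = 0*(-5) = 0)
g(-55, F) - 1*(-1546) = 0 - 1*(-1546) = 0 + 1546 = 1546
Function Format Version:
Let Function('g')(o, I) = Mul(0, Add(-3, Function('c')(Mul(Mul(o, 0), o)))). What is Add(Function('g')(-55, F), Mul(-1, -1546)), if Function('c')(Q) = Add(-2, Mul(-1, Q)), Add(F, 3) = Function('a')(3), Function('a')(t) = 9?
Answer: 1546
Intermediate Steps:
F = 6 (F = Add(-3, 9) = 6)
Function('g')(o, I) = 0 (Function('g')(o, I) = Mul(0, Add(-3, Add(-2, Mul(-1, Mul(Mul(o, 0), o))))) = Mul(0, Add(-3, Add(-2, Mul(-1, Mul(0, o))))) = Mul(0, Add(-3, Add(-2, Mul(-1, 0)))) = Mul(0, Add(-3, Add(-2, 0))) = Mul(0, Add(-3, -2)) = Mul(0, -5) = 0)
Add(Function('g')(-55, F), Mul(-1, -1546)) = Add(0, Mul(-1, -1546)) = Add(0, 1546) = 1546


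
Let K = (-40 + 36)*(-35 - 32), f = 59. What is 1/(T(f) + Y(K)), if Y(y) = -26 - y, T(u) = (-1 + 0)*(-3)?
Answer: -1/291 ≈ -0.0034364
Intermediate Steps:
K = 268 (K = -4*(-67) = 268)
T(u) = 3 (T(u) = -1*(-3) = 3)
1/(T(f) + Y(K)) = 1/(3 + (-26 - 1*268)) = 1/(3 + (-26 - 268)) = 1/(3 - 294) = 1/(-291) = -1/291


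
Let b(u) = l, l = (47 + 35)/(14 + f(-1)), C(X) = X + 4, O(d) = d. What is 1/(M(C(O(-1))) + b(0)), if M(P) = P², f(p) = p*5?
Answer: 9/163 ≈ 0.055215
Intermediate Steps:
f(p) = 5*p
C(X) = 4 + X
l = 82/9 (l = (47 + 35)/(14 + 5*(-1)) = 82/(14 - 5) = 82/9 ≈ 9.1111)
b(u) = 82/9
1/(M(C(O(-1))) + b(0)) = 1/((4 - 1)² + 82/9) = 1/(3² + 82/9) = 1/(9 + 82/9) = 1/(163/9) = 9/163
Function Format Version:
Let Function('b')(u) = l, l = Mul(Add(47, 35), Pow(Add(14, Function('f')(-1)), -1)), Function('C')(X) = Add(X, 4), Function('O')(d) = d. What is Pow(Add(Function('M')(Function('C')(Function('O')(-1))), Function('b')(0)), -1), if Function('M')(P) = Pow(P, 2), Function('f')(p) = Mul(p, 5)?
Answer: Rational(9, 163) ≈ 0.055215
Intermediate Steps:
Function('f')(p) = Mul(5, p)
Function('C')(X) = Add(4, X)
l = Rational(82, 9) (l = Mul(Add(47, 35), Pow(Add(14, Mul(5, -1)), -1)) = Mul(82, Pow(Add(14, -5), -1)) = Mul(82, Pow(9, -1)) = Mul(82, Rational(1, 9)) = Rational(82, 9) ≈ 9.1111)
Function('b')(u) = Rational(82, 9)
Pow(Add(Function('M')(Function('C')(Function('O')(-1))), Function('b')(0)), -1) = Pow(Add(Pow(Add(4, -1), 2), Rational(82, 9)), -1) = Pow(Add(Pow(3, 2), Rational(82, 9)), -1) = Pow(Add(9, Rational(82, 9)), -1) = Pow(Rational(163, 9), -1) = Rational(9, 163)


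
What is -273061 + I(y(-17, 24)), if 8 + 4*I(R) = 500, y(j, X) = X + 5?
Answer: -272938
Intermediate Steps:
y(j, X) = 5 + X
I(R) = 123 (I(R) = -2 + (1/4)*500 = -2 + 125 = 123)
-273061 + I(y(-17, 24)) = -273061 + 123 = -272938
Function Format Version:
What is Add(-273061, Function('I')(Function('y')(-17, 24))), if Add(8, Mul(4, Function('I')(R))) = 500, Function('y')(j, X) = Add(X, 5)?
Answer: -272938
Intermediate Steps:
Function('y')(j, X) = Add(5, X)
Function('I')(R) = 123 (Function('I')(R) = Add(-2, Mul(Rational(1, 4), 500)) = Add(-2, 125) = 123)
Add(-273061, Function('I')(Function('y')(-17, 24))) = Add(-273061, 123) = -272938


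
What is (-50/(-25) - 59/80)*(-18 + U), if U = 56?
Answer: 1919/40 ≈ 47.975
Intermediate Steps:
(-50/(-25) - 59/80)*(-18 + U) = (-50/(-25) - 59/80)*(-18 + 56) = (-50*(-1/25) - 59*1/80)*38 = (2 - 59/80)*38 = (101/80)*38 = 1919/40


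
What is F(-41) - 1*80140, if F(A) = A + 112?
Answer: -80069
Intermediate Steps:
F(A) = 112 + A
F(-41) - 1*80140 = (112 - 41) - 1*80140 = 71 - 80140 = -80069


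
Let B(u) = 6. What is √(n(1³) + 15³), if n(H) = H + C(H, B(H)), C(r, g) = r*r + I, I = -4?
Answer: √3373 ≈ 58.078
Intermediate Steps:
C(r, g) = -4 + r² (C(r, g) = r*r - 4 = r² - 4 = -4 + r²)
n(H) = -4 + H + H² (n(H) = H + (-4 + H²) = -4 + H + H²)
√(n(1³) + 15³) = √((-4 + 1³ + (1³)²) + 15³) = √((-4 + 1 + 1²) + 3375) = √((-4 + 1 + 1) + 3375) = √(-2 + 3375) = √3373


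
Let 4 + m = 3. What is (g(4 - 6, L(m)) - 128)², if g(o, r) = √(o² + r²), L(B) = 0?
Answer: 15876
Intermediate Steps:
m = -1 (m = -4 + 3 = -1)
(g(4 - 6, L(m)) - 128)² = (√((4 - 6)² + 0²) - 128)² = (√((-2)² + 0) - 128)² = (√(4 + 0) - 128)² = (√4 - 128)² = (2 - 128)² = (-126)² = 15876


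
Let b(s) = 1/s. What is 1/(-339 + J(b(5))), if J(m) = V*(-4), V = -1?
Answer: -1/335 ≈ -0.0029851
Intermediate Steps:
J(m) = 4 (J(m) = -1*(-4) = 4)
1/(-339 + J(b(5))) = 1/(-339 + 4) = 1/(-335) = -1/335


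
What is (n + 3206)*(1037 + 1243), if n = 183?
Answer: 7726920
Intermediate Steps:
(n + 3206)*(1037 + 1243) = (183 + 3206)*(1037 + 1243) = 3389*2280 = 7726920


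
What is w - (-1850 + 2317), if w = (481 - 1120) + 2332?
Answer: 1226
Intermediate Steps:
w = 1693 (w = -639 + 2332 = 1693)
w - (-1850 + 2317) = 1693 - (-1850 + 2317) = 1693 - 1*467 = 1693 - 467 = 1226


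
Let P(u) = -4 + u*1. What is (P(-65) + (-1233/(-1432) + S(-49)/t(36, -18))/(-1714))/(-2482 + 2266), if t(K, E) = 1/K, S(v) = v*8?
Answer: 49716587/176720256 ≈ 0.28133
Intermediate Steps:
S(v) = 8*v
P(u) = -4 + u
(P(-65) + (-1233/(-1432) + S(-49)/t(36, -18))/(-1714))/(-2482 + 2266) = ((-4 - 65) + (-1233/(-1432) + (8*(-49))/(1/36))/(-1714))/(-2482 + 2266) = (-69 + (-1233*(-1/1432) - 392/1/36)*(-1/1714))/(-216) = (-69 + (1233/1432 - 392*36)*(-1/1714))*(-1/216) = (-69 + (1233/1432 - 14112)*(-1/1714))*(-1/216) = (-69 - 20207151/1432*(-1/1714))*(-1/216) = (-69 + 20207151/2454448)*(-1/216) = -149149761/2454448*(-1/216) = 49716587/176720256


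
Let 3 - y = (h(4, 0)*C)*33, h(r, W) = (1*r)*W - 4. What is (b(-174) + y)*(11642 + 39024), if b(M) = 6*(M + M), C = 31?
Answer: 101686662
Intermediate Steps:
h(r, W) = -4 + W*r (h(r, W) = r*W - 4 = W*r - 4 = -4 + W*r)
b(M) = 12*M (b(M) = 6*(2*M) = 12*M)
y = 4095 (y = 3 - (-4 + 0*4)*31*33 = 3 - (-4 + 0)*31*33 = 3 - (-4*31)*33 = 3 - (-124)*33 = 3 - 1*(-4092) = 3 + 4092 = 4095)
(b(-174) + y)*(11642 + 39024) = (12*(-174) + 4095)*(11642 + 39024) = (-2088 + 4095)*50666 = 2007*50666 = 101686662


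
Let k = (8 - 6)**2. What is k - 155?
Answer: -151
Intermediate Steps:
k = 4 (k = 2**2 = 4)
k - 155 = 4 - 155 = -151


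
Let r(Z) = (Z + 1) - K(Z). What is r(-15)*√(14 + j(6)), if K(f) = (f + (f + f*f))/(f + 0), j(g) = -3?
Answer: -√11 ≈ -3.3166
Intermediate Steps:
K(f) = (f² + 2*f)/f (K(f) = (f + (f + f²))/f = (f² + 2*f)/f)
r(Z) = -1 (r(Z) = (Z + 1) - (2 + Z) = (1 + Z) + (-2 - Z) = -1)
r(-15)*√(14 + j(6)) = -√(14 - 3) = -√11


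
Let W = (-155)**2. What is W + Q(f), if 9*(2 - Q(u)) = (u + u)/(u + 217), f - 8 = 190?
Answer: 9971161/415 ≈ 24027.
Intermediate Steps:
W = 24025
f = 198 (f = 8 + 190 = 198)
Q(u) = 2 - 2*u/(9*(217 + u)) (Q(u) = 2 - (u + u)/(9*(u + 217)) = 2 - 2*u/(9*(217 + u)))
W + Q(f) = 24025 + 2*(1953 + 8*198)/(9*(217 + 198)) = 24025 + (2/9)*(1953 + 1584)/415 = 24025 + (2/9)*(1/415)*3537 = 24025 + 786/415 = 9971161/415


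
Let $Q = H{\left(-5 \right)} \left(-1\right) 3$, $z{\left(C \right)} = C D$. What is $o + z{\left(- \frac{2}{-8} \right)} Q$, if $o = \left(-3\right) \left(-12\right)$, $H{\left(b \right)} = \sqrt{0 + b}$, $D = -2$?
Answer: $36 + \frac{3 i \sqrt{5}}{2} \approx 36.0 + 3.3541 i$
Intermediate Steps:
$z{\left(C \right)} = - 2 C$ ($z{\left(C \right)} = C \left(-2\right) = - 2 C$)
$H{\left(b \right)} = \sqrt{b}$
$o = 36$
$Q = - 3 i \sqrt{5}$ ($Q = \sqrt{-5} \left(-1\right) 3 = i \sqrt{5} \left(-1\right) 3 = - i \sqrt{5} \cdot 3 = - 3 i \sqrt{5} \approx - 6.7082 i$)
$o + z{\left(- \frac{2}{-8} \right)} Q = 36 + - 2 \left(- \frac{2}{-8}\right) \left(- 3 i \sqrt{5}\right) = 36 + - 2 \left(\left(-2\right) \left(- \frac{1}{8}\right)\right) \left(- 3 i \sqrt{5}\right) = 36 + \left(-2\right) \frac{1}{4} \left(- 3 i \sqrt{5}\right) = 36 - \frac{\left(-3\right) i \sqrt{5}}{2} = 36 + \frac{3 i \sqrt{5}}{2}$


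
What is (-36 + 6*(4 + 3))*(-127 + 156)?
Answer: 174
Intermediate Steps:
(-36 + 6*(4 + 3))*(-127 + 156) = (-36 + 6*7)*29 = (-36 + 42)*29 = 6*29 = 174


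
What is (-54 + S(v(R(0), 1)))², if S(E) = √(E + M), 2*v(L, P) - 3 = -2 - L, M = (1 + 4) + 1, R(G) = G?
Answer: (108 - √26)²/4 ≈ 2647.2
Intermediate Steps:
M = 6 (M = 5 + 1 = 6)
v(L, P) = ½ - L/2 (v(L, P) = 3/2 + (-2 - L)/2 = 3/2 + (-1 - L/2) = ½ - L/2)
S(E) = √(6 + E) (S(E) = √(E + 6) = √(6 + E))
(-54 + S(v(R(0), 1)))² = (-54 + √(6 + (½ - ½*0)))² = (-54 + √(6 + (½ + 0)))² = (-54 + √(6 + ½))² = (-54 + √(13/2))² = (-54 + √26/2)²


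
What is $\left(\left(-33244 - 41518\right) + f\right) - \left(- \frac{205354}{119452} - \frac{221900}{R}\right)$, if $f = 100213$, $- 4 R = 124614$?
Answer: $\frac{13527416577403}{531621126} \approx 25446.0$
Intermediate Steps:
$R = - \frac{62307}{2}$ ($R = \left(- \frac{1}{4}\right) 124614 = - \frac{62307}{2} \approx -31154.0$)
$\left(\left(-33244 - 41518\right) + f\right) - \left(- \frac{205354}{119452} - \frac{221900}{R}\right) = \left(\left(-33244 - 41518\right) + 100213\right) - \left(- \frac{205354}{119452} - \frac{221900}{- \frac{62307}{2}}\right) = \left(\left(-33244 - 41518\right) + 100213\right) - \left(\left(-205354\right) \frac{1}{119452} - - \frac{63400}{8901}\right) = \left(-74762 + 100213\right) - \left(- \frac{102677}{59726} + \frac{63400}{8901}\right) = 25451 - \frac{2872700423}{531621126} = \frac{13527416577403}{531621126}$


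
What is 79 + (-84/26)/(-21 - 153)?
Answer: 29790/377 ≈ 79.019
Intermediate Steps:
79 + (-84/26)/(-21 - 153) = 79 + (-84*1/26)/(-174) = 79 - 1/174*(-42/13) = 79 + 7/377 = 29790/377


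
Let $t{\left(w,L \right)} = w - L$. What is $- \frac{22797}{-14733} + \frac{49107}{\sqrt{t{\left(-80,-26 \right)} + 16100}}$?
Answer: $\frac{2533}{1637} + \frac{49107 \sqrt{16046}}{16046} \approx 389.22$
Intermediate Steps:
$- \frac{22797}{-14733} + \frac{49107}{\sqrt{t{\left(-80,-26 \right)} + 16100}} = - \frac{22797}{-14733} + \frac{49107}{\sqrt{\left(-80 - -26\right) + 16100}} = \left(-22797\right) \left(- \frac{1}{14733}\right) + \frac{49107}{\sqrt{\left(-80 + 26\right) + 16100}} = \frac{2533}{1637} + \frac{49107}{\sqrt{-54 + 16100}} = \frac{2533}{1637} + \frac{49107}{\sqrt{16046}} = \frac{2533}{1637} + 49107 \frac{\sqrt{16046}}{16046} = \frac{2533}{1637} + \frac{49107 \sqrt{16046}}{16046}$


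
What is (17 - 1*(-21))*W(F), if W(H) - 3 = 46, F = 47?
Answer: 1862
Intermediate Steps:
W(H) = 49 (W(H) = 3 + 46 = 49)
(17 - 1*(-21))*W(F) = (17 - 1*(-21))*49 = (17 + 21)*49 = 38*49 = 1862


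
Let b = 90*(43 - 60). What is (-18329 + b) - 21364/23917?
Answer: -474989067/23917 ≈ -19860.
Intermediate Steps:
b = -1530 (b = 90*(-17) = -1530)
(-18329 + b) - 21364/23917 = (-18329 - 1530) - 21364/23917 = -19859 - 21364*1/23917 = -19859 - 21364/23917 = -474989067/23917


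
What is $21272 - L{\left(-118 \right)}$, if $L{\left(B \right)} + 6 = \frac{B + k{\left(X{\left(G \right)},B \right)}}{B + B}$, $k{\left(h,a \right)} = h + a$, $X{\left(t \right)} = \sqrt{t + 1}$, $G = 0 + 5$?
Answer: $21277 + \frac{\sqrt{6}}{236} \approx 21277.0$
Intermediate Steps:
$G = 5$
$X{\left(t \right)} = \sqrt{1 + t}$
$k{\left(h,a \right)} = a + h$
$L{\left(B \right)} = -6 + \frac{\sqrt{6} + 2 B}{2 B}$ ($L{\left(B \right)} = -6 + \frac{B + \left(B + \sqrt{1 + 5}\right)}{B + B} = -6 + \frac{B + \left(B + \sqrt{6}\right)}{2 B} = -6 + \left(\sqrt{6} + 2 B\right) \frac{1}{2 B} = -6 + \frac{\sqrt{6} + 2 B}{2 B}$)
$21272 - L{\left(-118 \right)} = 21272 - \left(-5 + \frac{\sqrt{6}}{2 \left(-118\right)}\right) = 21272 - \left(-5 + \frac{1}{2} \sqrt{6} \left(- \frac{1}{118}\right)\right) = 21272 - \left(-5 - \frac{\sqrt{6}}{236}\right) = 21272 + \left(5 + \frac{\sqrt{6}}{236}\right) = 21277 + \frac{\sqrt{6}}{236}$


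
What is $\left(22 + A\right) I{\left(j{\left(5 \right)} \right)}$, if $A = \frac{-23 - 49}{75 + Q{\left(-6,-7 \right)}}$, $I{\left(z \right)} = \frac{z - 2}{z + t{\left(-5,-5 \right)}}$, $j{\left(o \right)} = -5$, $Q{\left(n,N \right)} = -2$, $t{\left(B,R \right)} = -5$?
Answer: $\frac{5369}{365} \approx 14.71$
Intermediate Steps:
$I{\left(z \right)} = \frac{-2 + z}{-5 + z}$ ($I{\left(z \right)} = \frac{z - 2}{z - 5} = \frac{-2 + z}{-5 + z}$)
$A = - \frac{72}{73}$ ($A = \frac{-23 - 49}{75 - 2} = - \frac{72}{73} \approx -0.9863$)
$\left(22 + A\right) I{\left(j{\left(5 \right)} \right)} = \left(22 - \frac{72}{73}\right) \frac{-2 - 5}{-5 - 5} = \frac{1534 \frac{1}{-10} \left(-7\right)}{73} = \frac{1534 \left(\left(- \frac{1}{10}\right) \left(-7\right)\right)}{73} = \frac{1534}{73} \cdot \frac{7}{10} = \frac{5369}{365}$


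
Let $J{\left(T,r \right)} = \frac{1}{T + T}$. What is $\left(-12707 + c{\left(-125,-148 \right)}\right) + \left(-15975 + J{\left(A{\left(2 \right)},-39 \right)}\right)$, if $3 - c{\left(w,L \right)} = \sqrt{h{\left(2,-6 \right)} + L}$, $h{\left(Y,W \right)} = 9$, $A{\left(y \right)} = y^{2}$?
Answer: $- \frac{229431}{8} - i \sqrt{139} \approx -28679.0 - 11.79 i$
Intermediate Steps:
$J{\left(T,r \right)} = \frac{1}{2 T}$
$c{\left(w,L \right)} = 3 - \sqrt{9 + L}$
$\left(-12707 + c{\left(-125,-148 \right)}\right) + \left(-15975 + J{\left(A{\left(2 \right)},-39 \right)}\right) = \left(-12707 + \left(3 - \sqrt{9 - 148}\right)\right) - \left(15975 - \frac{1}{2 \cdot 2^{2}}\right) = \left(-12707 + \left(3 - \sqrt{-139}\right)\right) - \left(15975 - \frac{1}{2 \cdot 4}\right) = \left(-12707 + \left(3 - i \sqrt{139}\right)\right) + \left(-15975 + \frac{1}{2} \cdot \frac{1}{4}\right) = \left(-12707 + \left(3 - i \sqrt{139}\right)\right) + \left(-15975 + \frac{1}{8}\right) = \left(-12704 - i \sqrt{139}\right) - \frac{127799}{8} = - \frac{229431}{8} - i \sqrt{139}$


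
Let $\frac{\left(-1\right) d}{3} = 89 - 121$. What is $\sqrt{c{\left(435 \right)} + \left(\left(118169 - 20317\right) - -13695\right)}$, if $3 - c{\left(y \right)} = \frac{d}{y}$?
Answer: $\frac{\sqrt{2345334110}}{145} \approx 333.99$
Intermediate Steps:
$d = 96$ ($d = - 3 \left(89 - 121\right) = \left(-3\right) \left(-32\right) = 96$)
$c{\left(y \right)} = 3 - \frac{96}{y}$
$\sqrt{c{\left(435 \right)} + \left(\left(118169 - 20317\right) - -13695\right)} = \sqrt{\left(3 - \frac{96}{435}\right) + \left(\left(118169 - 20317\right) - -13695\right)} = \sqrt{\left(3 - \frac{32}{145}\right) + \left(\left(118169 - 20317\right) + 13695\right)} = \sqrt{\left(3 - \frac{32}{145}\right) + \left(97852 + 13695\right)} = \sqrt{\frac{403}{145} + 111547} = \sqrt{\frac{16174718}{145}} = \frac{\sqrt{2345334110}}{145}$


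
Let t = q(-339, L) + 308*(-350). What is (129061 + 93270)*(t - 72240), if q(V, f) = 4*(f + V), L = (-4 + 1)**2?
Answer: -40321950160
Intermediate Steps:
L = 9 (L = (-3)**2 = 9)
q(V, f) = 4*V + 4*f (q(V, f) = 4*(V + f) = 4*V + 4*f)
t = -109120 (t = (4*(-339) + 4*9) + 308*(-350) = (-1356 + 36) - 107800 = -1320 - 107800 = -109120)
(129061 + 93270)*(t - 72240) = (129061 + 93270)*(-109120 - 72240) = 222331*(-181360) = -40321950160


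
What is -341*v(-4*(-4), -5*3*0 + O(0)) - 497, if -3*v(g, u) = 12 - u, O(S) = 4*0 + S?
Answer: 867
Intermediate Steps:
O(S) = S (O(S) = 0 + S = S)
v(g, u) = -4 + u/3 (v(g, u) = -(12 - u)/3 = -4 + u/3)
-341*v(-4*(-4), -5*3*0 + O(0)) - 497 = -341*(-4 + (-5*3*0 + 0)/3) - 497 = -341*(-4 + (-15*0 + 0)/3) - 497 = -341*(-4 + (0 + 0)/3) - 497 = -341*(-4 + (⅓)*0) - 497 = -341*(-4 + 0) - 497 = -341*(-4) - 497 = 1364 - 497 = 867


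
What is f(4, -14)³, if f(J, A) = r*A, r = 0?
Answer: 0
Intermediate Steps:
f(J, A) = 0 (f(J, A) = 0*A = 0)
f(4, -14)³ = 0³ = 0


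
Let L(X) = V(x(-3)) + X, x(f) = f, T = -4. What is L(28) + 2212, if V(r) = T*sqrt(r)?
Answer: 2240 - 4*I*sqrt(3) ≈ 2240.0 - 6.9282*I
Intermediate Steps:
V(r) = -4*sqrt(r)
L(X) = X - 4*I*sqrt(3) (L(X) = -4*I*sqrt(3) + X = X - 4*I*sqrt(3))
L(28) + 2212 = (28 - 4*I*sqrt(3)) + 2212 = 2240 - 4*I*sqrt(3)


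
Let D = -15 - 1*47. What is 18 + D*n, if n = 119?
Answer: -7360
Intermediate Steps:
D = -62 (D = -15 - 47 = -62)
18 + D*n = 18 - 62*119 = 18 - 7378 = -7360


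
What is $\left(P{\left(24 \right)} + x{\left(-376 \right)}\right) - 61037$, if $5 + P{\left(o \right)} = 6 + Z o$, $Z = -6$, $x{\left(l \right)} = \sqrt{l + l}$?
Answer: $-61180 + 4 i \sqrt{47} \approx -61180.0 + 27.423 i$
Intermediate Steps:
$x{\left(l \right)} = \sqrt{2} \sqrt{l}$ ($x{\left(l \right)} = \sqrt{2 l} = \sqrt{2} \sqrt{l}$)
$P{\left(o \right)} = 1 - 6 o$ ($P{\left(o \right)} = -5 - \left(-6 + 6 o\right) = 1 - 6 o$)
$\left(P{\left(24 \right)} + x{\left(-376 \right)}\right) - 61037 = \left(\left(1 - 144\right) + \sqrt{2} \sqrt{-376}\right) - 61037 = \left(\left(1 - 144\right) + \sqrt{2} \cdot 2 i \sqrt{94}\right) - 61037 = \left(-143 + 4 i \sqrt{47}\right) - 61037 = -61180 + 4 i \sqrt{47}$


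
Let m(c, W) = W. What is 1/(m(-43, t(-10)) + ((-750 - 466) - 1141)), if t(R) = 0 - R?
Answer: -1/2347 ≈ -0.00042608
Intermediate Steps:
t(R) = -R
1/(m(-43, t(-10)) + ((-750 - 466) - 1141)) = 1/(-1*(-10) + ((-750 - 466) - 1141)) = 1/(10 + (-1216 - 1141)) = 1/(10 - 2357) = 1/(-2347) = -1/2347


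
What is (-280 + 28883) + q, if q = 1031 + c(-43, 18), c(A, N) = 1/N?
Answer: 533413/18 ≈ 29634.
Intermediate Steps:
q = 18559/18 (q = 1031 + 1/18 = 18559/18 ≈ 1031.1)
(-280 + 28883) + q = (-280 + 28883) + 18559/18 = 28603 + 18559/18 = 533413/18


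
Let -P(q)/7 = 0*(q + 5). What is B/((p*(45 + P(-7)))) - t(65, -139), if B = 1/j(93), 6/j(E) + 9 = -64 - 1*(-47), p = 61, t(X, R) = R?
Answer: 1144652/8235 ≈ 139.00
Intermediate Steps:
P(q) = 0 (P(q) = -0*(q + 5) = -0*(5 + q) = -7*0 = 0)
j(E) = -3/13 (j(E) = 6/(-9 + (-64 - 1*(-47))) = 6/(-9 + (-64 + 47)) = 6/(-9 - 17) = 6/(-26) = 6*(-1/26) = -3/13)
B = -13/3 (B = 1/(-3/13) = -13/3 ≈ -4.3333)
B/((p*(45 + P(-7)))) - t(65, -139) = -13*1/(61*(45 + 0))/3 - 1*(-139) = -13/(3*(61*45)) + 139 = -13/3/2745 + 139 = -13/3*1/2745 + 139 = -13/8235 + 139 = 1144652/8235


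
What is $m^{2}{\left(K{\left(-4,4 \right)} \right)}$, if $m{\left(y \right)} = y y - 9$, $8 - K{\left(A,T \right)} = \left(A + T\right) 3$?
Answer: $3025$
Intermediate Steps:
$K{\left(A,T \right)} = 8 - 3 A - 3 T$ ($K{\left(A,T \right)} = 8 - \left(A + T\right) 3 = 8 - \left(3 A + 3 T\right) = 8 - 3 A - 3 T$)
$m{\left(y \right)} = -9 + y^{2}$ ($m{\left(y \right)} = y^{2} - 9 = -9 + y^{2}$)
$m^{2}{\left(K{\left(-4,4 \right)} \right)} = \left(-9 + \left(8 - -12 - 12\right)^{2}\right)^{2} = \left(-9 + \left(8 + 12 - 12\right)^{2}\right)^{2} = \left(-9 + 8^{2}\right)^{2} = \left(-9 + 64\right)^{2} = 55^{2} = 3025$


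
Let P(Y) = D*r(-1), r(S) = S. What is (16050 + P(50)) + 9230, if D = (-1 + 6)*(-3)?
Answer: 25295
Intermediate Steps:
D = -15 (D = 5*(-3) = -15)
P(Y) = 15 (P(Y) = -15*(-1) = 15)
(16050 + P(50)) + 9230 = (16050 + 15) + 9230 = 16065 + 9230 = 25295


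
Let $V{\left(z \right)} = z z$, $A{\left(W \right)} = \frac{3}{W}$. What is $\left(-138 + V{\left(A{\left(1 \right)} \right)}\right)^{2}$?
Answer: $16641$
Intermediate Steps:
$V{\left(z \right)} = z^{2}$
$\left(-138 + V{\left(A{\left(1 \right)} \right)}\right)^{2} = \left(-138 + \left(\frac{3}{1}\right)^{2}\right)^{2} = \left(-138 + \left(3 \cdot 1\right)^{2}\right)^{2} = \left(-138 + 3^{2}\right)^{2} = \left(-138 + 9\right)^{2} = \left(-129\right)^{2} = 16641$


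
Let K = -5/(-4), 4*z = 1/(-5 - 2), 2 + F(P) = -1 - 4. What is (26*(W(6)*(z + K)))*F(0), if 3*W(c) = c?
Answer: -442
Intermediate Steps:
F(P) = -7 (F(P) = -2 + (-1 - 4) = -2 - 5 = -7)
W(c) = c/3
z = -1/28 (z = 1/(4*(-5 - 2)) = (¼)/(-7) = (¼)*(-⅐) = -1/28 ≈ -0.035714)
K = 5/4 (K = -5*(-¼) = 5/4 ≈ 1.2500)
(26*(W(6)*(z + K)))*F(0) = (26*(((⅓)*6)*(-1/28 + 5/4)))*(-7) = (26*(2*(17/14)))*(-7) = (26*(17/7))*(-7) = (442/7)*(-7) = -442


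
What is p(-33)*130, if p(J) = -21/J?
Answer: 910/11 ≈ 82.727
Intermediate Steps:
p(-33)*130 = -21/(-33)*130 = -21*(-1/33)*130 = (7/11)*130 = 910/11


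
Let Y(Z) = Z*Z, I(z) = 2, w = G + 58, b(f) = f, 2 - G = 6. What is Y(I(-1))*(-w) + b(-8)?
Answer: -224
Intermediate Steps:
G = -4 (G = 2 - 1*6 = 2 - 6 = -4)
w = 54 (w = -4 + 58 = 54)
Y(Z) = Z²
Y(I(-1))*(-w) + b(-8) = 2²*(-1*54) - 8 = 4*(-54) - 8 = -216 - 8 = -224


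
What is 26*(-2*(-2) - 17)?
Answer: -338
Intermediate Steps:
26*(-2*(-2) - 17) = 26*(4 - 17) = 26*(-13) = -338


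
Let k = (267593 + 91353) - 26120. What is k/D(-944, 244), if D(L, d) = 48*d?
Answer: 55471/1952 ≈ 28.418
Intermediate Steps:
k = 332826 (k = 358946 - 26120 = 332826)
k/D(-944, 244) = 332826/((48*244)) = 332826/11712 = 332826*(1/11712) = 55471/1952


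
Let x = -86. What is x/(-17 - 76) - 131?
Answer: -12097/93 ≈ -130.08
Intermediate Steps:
x/(-17 - 76) - 131 = -86/(-17 - 76) - 131 = -86/(-93) - 131 = -1/93*(-86) - 131 = 86/93 - 131 = -12097/93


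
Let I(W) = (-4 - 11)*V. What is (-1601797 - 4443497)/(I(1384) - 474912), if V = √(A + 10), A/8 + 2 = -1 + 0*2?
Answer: 159499036896/12530078383 - 5037745*I*√14/12530078383 ≈ 12.729 - 0.0015043*I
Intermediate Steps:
A = -24 (A = -16 + 8*(-1 + 0*2) = -16 + 8*(-1 + 0) = -16 + 8*(-1) = -16 - 8 = -24)
V = I*√14 (V = √(-24 + 10) = √(-14) = I*√14 ≈ 3.7417*I)
I(W) = -15*I*√14 (I(W) = (-4 - 11)*(I*√14) = -15*I*√14)
(-1601797 - 4443497)/(I(1384) - 474912) = (-1601797 - 4443497)/(-15*I*√14 - 474912) = -6045294/(-474912 - 15*I*√14)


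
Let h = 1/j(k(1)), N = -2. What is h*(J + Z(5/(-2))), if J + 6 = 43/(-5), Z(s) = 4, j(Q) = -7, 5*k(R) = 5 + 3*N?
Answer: 53/35 ≈ 1.5143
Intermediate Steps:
k(R) = -⅕ (k(R) = (5 + 3*(-2))/5 = (5 - 6)/5 = (⅕)*(-1) = -⅕)
J = -73/5 (J = -6 + 43/(-5) = -6 + 43*(-⅕) = -6 - 43/5 = -73/5 ≈ -14.600)
h = -⅐ (h = 1/(-7) = -⅐ ≈ -0.14286)
h*(J + Z(5/(-2))) = -(-73/5 + 4)/7 = -⅐*(-53/5) = 53/35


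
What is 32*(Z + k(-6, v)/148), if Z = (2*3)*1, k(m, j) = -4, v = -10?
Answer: 7072/37 ≈ 191.14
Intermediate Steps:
Z = 6 (Z = 6*1 = 6)
32*(Z + k(-6, v)/148) = 32*(6 - 4/148) = 32*(6 - 4*1/148) = 32*(6 - 1/37) = 32*(221/37) = 7072/37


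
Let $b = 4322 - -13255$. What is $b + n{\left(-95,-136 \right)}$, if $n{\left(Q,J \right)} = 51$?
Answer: $17628$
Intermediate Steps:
$b = 17577$ ($b = 4322 + 13255 = 17577$)
$b + n{\left(-95,-136 \right)} = 17577 + 51 = 17628$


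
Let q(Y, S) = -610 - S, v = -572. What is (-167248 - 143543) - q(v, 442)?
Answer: -309739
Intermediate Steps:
(-167248 - 143543) - q(v, 442) = (-167248 - 143543) - (-610 - 1*442) = -310791 - (-610 - 442) = -310791 - 1*(-1052) = -310791 + 1052 = -309739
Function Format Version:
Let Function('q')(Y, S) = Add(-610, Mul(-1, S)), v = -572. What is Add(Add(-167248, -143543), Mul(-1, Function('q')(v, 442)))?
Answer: -309739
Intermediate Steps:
Add(Add(-167248, -143543), Mul(-1, Function('q')(v, 442))) = Add(Add(-167248, -143543), Mul(-1, Add(-610, Mul(-1, 442)))) = Add(-310791, Mul(-1, Add(-610, -442))) = Add(-310791, Mul(-1, -1052)) = Add(-310791, 1052) = -309739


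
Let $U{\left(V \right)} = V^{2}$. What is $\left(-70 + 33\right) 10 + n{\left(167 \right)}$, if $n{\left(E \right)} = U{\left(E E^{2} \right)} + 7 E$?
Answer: $21691961597168$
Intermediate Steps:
$n{\left(E \right)} = E^{6} + 7 E$ ($n{\left(E \right)} = \left(E E^{2}\right)^{2} + 7 E = \left(E^{3}\right)^{2} + 7 E = E^{6} + 7 E$)
$\left(-70 + 33\right) 10 + n{\left(167 \right)} = \left(-70 + 33\right) 10 + 167 \left(7 + 167^{5}\right) = \left(-37\right) 10 + 167 \left(7 + 129891985607\right) = -370 + 167 \cdot 129891985614 = -370 + 21691961597538 = 21691961597168$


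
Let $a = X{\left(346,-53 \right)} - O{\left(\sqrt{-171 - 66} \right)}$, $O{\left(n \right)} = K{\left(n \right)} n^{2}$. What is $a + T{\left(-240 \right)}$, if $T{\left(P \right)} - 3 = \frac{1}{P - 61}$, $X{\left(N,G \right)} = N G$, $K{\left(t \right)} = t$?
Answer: $- \frac{5518836}{301} + 237 i \sqrt{237} \approx -18335.0 + 3648.6 i$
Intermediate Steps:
$X{\left(N,G \right)} = G N$
$O{\left(n \right)} = n^{3}$ ($O{\left(n \right)} = n n^{2} = n^{3}$)
$T{\left(P \right)} = 3 + \frac{1}{-61 + P}$ ($T{\left(P \right)} = 3 + \frac{1}{P - 61} = 3 + \frac{1}{-61 + P}$)
$a = -18338 + 237 i \sqrt{237}$ ($a = \left(-53\right) 346 - \left(\sqrt{-171 - 66}\right)^{3} = -18338 - \left(\sqrt{-237}\right)^{3} = -18338 - \left(i \sqrt{237}\right)^{3} = -18338 - - 237 i \sqrt{237} = -18338 + 237 i \sqrt{237} \approx -18338.0 + 3648.6 i$)
$a + T{\left(-240 \right)} = \left(-18338 + 237 i \sqrt{237}\right) + \frac{-182 + 3 \left(-240\right)}{-61 - 240} = \left(-18338 + 237 i \sqrt{237}\right) + \frac{-182 - 720}{-301} = \left(-18338 + 237 i \sqrt{237}\right) - - \frac{902}{301} = \left(-18338 + 237 i \sqrt{237}\right) + \frac{902}{301} = - \frac{5518836}{301} + 237 i \sqrt{237}$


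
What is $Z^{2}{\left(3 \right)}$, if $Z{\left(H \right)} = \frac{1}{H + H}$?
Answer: $\frac{1}{36} \approx 0.027778$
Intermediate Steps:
$Z{\left(H \right)} = \frac{1}{2 H}$
$Z^{2}{\left(3 \right)} = \left(\frac{1}{2 \cdot 3}\right)^{2} = \left(\frac{1}{2} \cdot \frac{1}{3}\right)^{2} = \left(\frac{1}{6}\right)^{2} = \frac{1}{36}$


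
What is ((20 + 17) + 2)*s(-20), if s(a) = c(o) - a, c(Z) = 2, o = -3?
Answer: 858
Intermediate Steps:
s(a) = 2 - a
((20 + 17) + 2)*s(-20) = ((20 + 17) + 2)*(2 - 1*(-20)) = (37 + 2)*(2 + 20) = 39*22 = 858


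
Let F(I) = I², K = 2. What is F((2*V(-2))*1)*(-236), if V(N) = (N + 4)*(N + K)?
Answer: 0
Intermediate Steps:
V(N) = (2 + N)*(4 + N) (V(N) = (N + 4)*(N + 2) = (4 + N)*(2 + N) = (2 + N)*(4 + N))
F((2*V(-2))*1)*(-236) = ((2*(8 + (-2)² + 6*(-2)))*1)²*(-236) = ((2*(8 + 4 - 12))*1)²*(-236) = ((2*0)*1)²*(-236) = (0*1)²*(-236) = 0²*(-236) = 0*(-236) = 0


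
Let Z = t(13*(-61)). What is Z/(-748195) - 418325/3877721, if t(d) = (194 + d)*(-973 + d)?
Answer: -4414973789689/2901291463595 ≈ -1.5217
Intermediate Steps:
t(d) = (-973 + d)*(194 + d)
Z = 1057834 (Z = -188762 + (13*(-61))**2 - 10127*(-61) = -188762 + (-793)**2 - 779*(-793) = -188762 + 628849 + 617747 = 1057834)
Z/(-748195) - 418325/3877721 = 1057834/(-748195) - 418325/3877721 = 1057834*(-1/748195) - 418325*1/3877721 = -1057834/748195 - 418325/3877721 = -4414973789689/2901291463595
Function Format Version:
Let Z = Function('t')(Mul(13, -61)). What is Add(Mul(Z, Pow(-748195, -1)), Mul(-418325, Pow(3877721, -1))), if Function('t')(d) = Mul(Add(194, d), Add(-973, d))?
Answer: Rational(-4414973789689, 2901291463595) ≈ -1.5217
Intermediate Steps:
Function('t')(d) = Mul(Add(-973, d), Add(194, d))
Z = 1057834 (Z = Add(-188762, Pow(Mul(13, -61), 2), Mul(-779, Mul(13, -61))) = Add(-188762, Pow(-793, 2), Mul(-779, -793)) = Add(-188762, 628849, 617747) = 1057834)
Add(Mul(Z, Pow(-748195, -1)), Mul(-418325, Pow(3877721, -1))) = Add(Mul(1057834, Pow(-748195, -1)), Mul(-418325, Pow(3877721, -1))) = Add(Mul(1057834, Rational(-1, 748195)), Mul(-418325, Rational(1, 3877721))) = Add(Rational(-1057834, 748195), Rational(-418325, 3877721)) = Rational(-4414973789689, 2901291463595)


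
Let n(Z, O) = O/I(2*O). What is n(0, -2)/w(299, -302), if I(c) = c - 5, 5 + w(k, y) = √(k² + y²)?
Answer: 1/162522 + √180605/812610 ≈ 0.00052913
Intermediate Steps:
w(k, y) = -5 + √(k² + y²)
I(c) = -5 + c
n(Z, O) = O/(-5 + 2*O)
n(0, -2)/w(299, -302) = (-2/(-5 + 2*(-2)))/(-5 + √(299² + (-302)²)) = (-2/(-5 - 4))/(-5 + √(89401 + 91204)) = (-2/(-9))/(-5 + √180605) = (-2*(-⅑))/(-5 + √180605) = 2/(9*(-5 + √180605))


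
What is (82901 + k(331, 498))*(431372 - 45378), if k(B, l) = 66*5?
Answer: 32126666614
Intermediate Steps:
k(B, l) = 330
(82901 + k(331, 498))*(431372 - 45378) = (82901 + 330)*(431372 - 45378) = 83231*385994 = 32126666614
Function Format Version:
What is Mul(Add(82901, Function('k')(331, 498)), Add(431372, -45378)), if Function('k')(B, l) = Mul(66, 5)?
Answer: 32126666614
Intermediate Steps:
Function('k')(B, l) = 330
Mul(Add(82901, Function('k')(331, 498)), Add(431372, -45378)) = Mul(Add(82901, 330), Add(431372, -45378)) = Mul(83231, 385994) = 32126666614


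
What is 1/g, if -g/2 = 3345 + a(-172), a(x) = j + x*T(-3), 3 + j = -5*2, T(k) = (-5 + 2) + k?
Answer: -1/8728 ≈ -0.00011457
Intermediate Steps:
T(k) = -3 + k
j = -13 (j = -3 - 5*2 = -3 - 10 = -13)
a(x) = -13 - 6*x (a(x) = -13 + x*(-3 - 3) = -13 + x*(-6) = -13 - 6*x)
g = -8728 (g = -2*(3345 + (-13 - 6*(-172))) = -2*(3345 + (-13 + 1032)) = -2*(3345 + 1019) = -2*4364 = -8728)
1/g = 1/(-8728) = -1/8728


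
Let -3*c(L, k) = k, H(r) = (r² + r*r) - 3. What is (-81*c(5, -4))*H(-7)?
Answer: -10260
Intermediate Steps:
H(r) = -3 + 2*r² (H(r) = (r² + r²) - 3 = 2*r² - 3 = -3 + 2*r²)
c(L, k) = -k/3
(-81*c(5, -4))*H(-7) = (-(-27)*(-4))*(-3 + 2*(-7)²) = (-81*4/3)*(-3 + 2*49) = -108*(-3 + 98) = -108*95 = -10260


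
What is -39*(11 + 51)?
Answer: -2418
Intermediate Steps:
-39*(11 + 51) = -39*62 = -2418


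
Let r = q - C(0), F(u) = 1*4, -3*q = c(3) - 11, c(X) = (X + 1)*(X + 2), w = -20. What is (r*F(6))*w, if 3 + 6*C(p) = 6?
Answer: 280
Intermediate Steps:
C(p) = 1/2 (C(p) = -1/2 + (1/6)*6 = -1/2 + 1 = 1/2)
c(X) = (1 + X)*(2 + X)
q = -3 (q = -((2 + 3**2 + 3*3) - 11)/3 = -((2 + 9 + 9) - 11)/3 = -(20 - 11)/3 = -1/3*9 = -3)
F(u) = 4
r = -7/2 (r = -3 - 1*1/2 = -3 - 1/2 = -7/2 ≈ -3.5000)
(r*F(6))*w = -7/2*4*(-20) = -14*(-20) = 280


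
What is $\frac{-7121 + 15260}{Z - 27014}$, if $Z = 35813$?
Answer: $\frac{2713}{2933} \approx 0.92499$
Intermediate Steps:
$\frac{-7121 + 15260}{Z - 27014} = \frac{-7121 + 15260}{35813 - 27014} = \frac{8139}{8799} = 8139 \cdot \frac{1}{8799} = \frac{2713}{2933}$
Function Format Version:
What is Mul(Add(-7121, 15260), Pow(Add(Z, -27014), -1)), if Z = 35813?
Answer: Rational(2713, 2933) ≈ 0.92499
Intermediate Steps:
Mul(Add(-7121, 15260), Pow(Add(Z, -27014), -1)) = Mul(Add(-7121, 15260), Pow(Add(35813, -27014), -1)) = Mul(8139, Pow(8799, -1)) = Mul(8139, Rational(1, 8799)) = Rational(2713, 2933)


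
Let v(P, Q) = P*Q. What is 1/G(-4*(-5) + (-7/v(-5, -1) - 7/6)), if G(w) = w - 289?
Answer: -30/8147 ≈ -0.0036823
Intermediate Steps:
G(w) = -289 + w
1/G(-4*(-5) + (-7/v(-5, -1) - 7/6)) = 1/(-289 + (-4*(-5) + (-7/((-5*(-1))) - 7/6))) = 1/(-289 + (20 + (-7/5 - 7*⅙))) = 1/(-289 + (20 + (-7*⅕ - 7/6))) = 1/(-289 + (20 + (-7/5 - 7/6))) = 1/(-289 + (20 - 77/30)) = 1/(-289 + 523/30) = 1/(-8147/30) = -30/8147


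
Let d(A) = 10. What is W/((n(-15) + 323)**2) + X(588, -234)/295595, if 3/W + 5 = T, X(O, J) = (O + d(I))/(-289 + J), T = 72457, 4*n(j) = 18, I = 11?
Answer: -929310449359/240271220969543525 ≈ -3.8678e-6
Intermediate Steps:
n(j) = 9/2 (n(j) = (1/4)*18 = 9/2)
X(O, J) = (10 + O)/(-289 + J) (X(O, J) = (O + 10)/(-289 + J) = (10 + O)/(-289 + J))
W = 3/72452 (W = 3/(-5 + 72457) = 3/72452 ≈ 4.1407e-5)
W/((n(-15) + 323)**2) + X(588, -234)/295595 = 3/(72452*((9/2 + 323)**2)) + ((10 + 588)/(-289 - 234))/295595 = 3/(72452*((655/2)**2)) + (598/(-523))*(1/295595) = 3/(72452*(429025/4)) - 1/523*598*(1/295595) = (3/72452)*(4/429025) - 598/523*1/295595 = 3/7770929825 - 598/154596185 = -929310449359/240271220969543525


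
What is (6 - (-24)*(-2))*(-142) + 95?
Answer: 6059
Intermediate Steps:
(6 - (-24)*(-2))*(-142) + 95 = (6 - 6*8)*(-142) + 95 = (6 - 48)*(-142) + 95 = -42*(-142) + 95 = 5964 + 95 = 6059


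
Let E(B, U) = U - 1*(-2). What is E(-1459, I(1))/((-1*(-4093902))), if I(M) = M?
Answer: 1/1364634 ≈ 7.3280e-7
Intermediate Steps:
E(B, U) = 2 + U (E(B, U) = U + 2 = 2 + U)
E(-1459, I(1))/((-1*(-4093902))) = (2 + 1)/((-1*(-4093902))) = 3/4093902 = 3*(1/4093902) = 1/1364634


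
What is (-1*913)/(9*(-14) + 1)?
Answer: 913/125 ≈ 7.3040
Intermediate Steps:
(-1*913)/(9*(-14) + 1) = -913/(-126 + 1) = -913/(-125) = -913*(-1/125) = 913/125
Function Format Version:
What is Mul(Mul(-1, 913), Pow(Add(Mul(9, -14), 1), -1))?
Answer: Rational(913, 125) ≈ 7.3040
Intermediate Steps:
Mul(Mul(-1, 913), Pow(Add(Mul(9, -14), 1), -1)) = Mul(-913, Pow(Add(-126, 1), -1)) = Mul(-913, Pow(-125, -1)) = Mul(-913, Rational(-1, 125)) = Rational(913, 125)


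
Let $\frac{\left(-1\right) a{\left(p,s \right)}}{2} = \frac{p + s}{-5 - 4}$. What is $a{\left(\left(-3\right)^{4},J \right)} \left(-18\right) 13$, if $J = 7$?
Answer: $-4576$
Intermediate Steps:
$a{\left(p,s \right)} = \frac{2 p}{9} + \frac{2 s}{9}$ ($a{\left(p,s \right)} = - 2 \frac{p + s}{-5 - 4} = - 2 \frac{p + s}{-9} = - 2 \left(p + s\right) \left(- \frac{1}{9}\right) = - 2 \left(- \frac{p}{9} - \frac{s}{9}\right) = \frac{2 p}{9} + \frac{2 s}{9}$)
$a{\left(\left(-3\right)^{4},J \right)} \left(-18\right) 13 = \left(\frac{2 \left(-3\right)^{4}}{9} + \frac{2}{9} \cdot 7\right) \left(-18\right) 13 = \left(\frac{2}{9} \cdot 81 + \frac{14}{9}\right) \left(-18\right) 13 = \left(18 + \frac{14}{9}\right) \left(-18\right) 13 = \frac{176}{9} \left(-18\right) 13 = \left(-352\right) 13 = -4576$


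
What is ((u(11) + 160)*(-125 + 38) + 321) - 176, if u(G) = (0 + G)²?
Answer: -24302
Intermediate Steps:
u(G) = G²
((u(11) + 160)*(-125 + 38) + 321) - 176 = ((11² + 160)*(-125 + 38) + 321) - 176 = ((121 + 160)*(-87) + 321) - 176 = (281*(-87) + 321) - 176 = (-24447 + 321) - 176 = -24126 - 176 = -24302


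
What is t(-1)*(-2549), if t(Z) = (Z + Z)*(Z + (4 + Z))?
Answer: 10196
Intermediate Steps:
t(Z) = 2*Z*(4 + 2*Z) (t(Z) = (2*Z)*(4 + 2*Z) = 2*Z*(4 + 2*Z))
t(-1)*(-2549) = (4*(-1)*(2 - 1))*(-2549) = (4*(-1)*1)*(-2549) = -4*(-2549) = 10196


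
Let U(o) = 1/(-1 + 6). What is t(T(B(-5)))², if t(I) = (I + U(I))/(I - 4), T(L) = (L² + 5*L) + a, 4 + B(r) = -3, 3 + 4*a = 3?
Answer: 5041/2500 ≈ 2.0164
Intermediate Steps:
a = 0 (a = -¾ + (¼)*3 = -¾ + ¾ = 0)
B(r) = -7 (B(r) = -4 - 3 = -7)
U(o) = ⅕ (U(o) = 1/5 = ⅕)
T(L) = L² + 5*L (T(L) = (L² + 5*L) + 0 = L² + 5*L)
t(I) = (⅕ + I)/(-4 + I) (t(I) = (I + ⅕)/(I - 4) = (⅕ + I)/(-4 + I))
t(T(B(-5)))² = ((⅕ - 7*(5 - 7))/(-4 - 7*(5 - 7)))² = ((⅕ - 7*(-2))/(-4 - 7*(-2)))² = ((⅕ + 14)/(-4 + 14))² = ((71/5)/10)² = ((⅒)*(71/5))² = (71/50)² = 5041/2500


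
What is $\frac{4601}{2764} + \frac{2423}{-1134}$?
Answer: $- \frac{739819}{1567188} \approx -0.47207$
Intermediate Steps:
$\frac{4601}{2764} + \frac{2423}{-1134} = 4601 \cdot \frac{1}{2764} + 2423 \left(- \frac{1}{1134}\right) = \frac{4601}{2764} - \frac{2423}{1134} = - \frac{739819}{1567188}$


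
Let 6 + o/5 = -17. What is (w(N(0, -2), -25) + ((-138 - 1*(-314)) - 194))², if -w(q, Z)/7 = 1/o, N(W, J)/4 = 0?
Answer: 4255969/13225 ≈ 321.81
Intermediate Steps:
o = -115 (o = -30 + 5*(-17) = -30 - 85 = -115)
N(W, J) = 0 (N(W, J) = 4*0 = 0)
w(q, Z) = 7/115 (w(q, Z) = -7/(-115) = -7*(-1/115) = 7/115)
(w(N(0, -2), -25) + ((-138 - 1*(-314)) - 194))² = (7/115 + ((-138 - 1*(-314)) - 194))² = (7/115 + ((-138 + 314) - 194))² = (7/115 + (176 - 194))² = (7/115 - 18)² = (-2063/115)² = 4255969/13225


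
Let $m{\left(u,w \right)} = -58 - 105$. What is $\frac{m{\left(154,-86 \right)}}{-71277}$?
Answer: $\frac{163}{71277} \approx 0.0022869$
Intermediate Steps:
$m{\left(u,w \right)} = -163$
$\frac{m{\left(154,-86 \right)}}{-71277} = - \frac{163}{-71277} = \left(-163\right) \left(- \frac{1}{71277}\right) = \frac{163}{71277}$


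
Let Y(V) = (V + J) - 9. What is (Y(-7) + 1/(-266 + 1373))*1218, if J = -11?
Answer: -12134528/369 ≈ -32885.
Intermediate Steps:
Y(V) = -20 + V (Y(V) = (V - 11) - 9 = (-11 + V) - 9 = -20 + V)
(Y(-7) + 1/(-266 + 1373))*1218 = ((-20 - 7) + 1/(-266 + 1373))*1218 = (-27 + 1/1107)*1218 = -29888/1107*1218 = -12134528/369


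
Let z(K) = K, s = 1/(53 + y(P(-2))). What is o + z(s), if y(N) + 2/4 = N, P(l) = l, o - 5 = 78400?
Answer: 7918907/101 ≈ 78405.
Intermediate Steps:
o = 78405 (o = 5 + 78400 = 78405)
y(N) = -1/2 + N
s = 2/101 (s = 1/(53 + (-1/2 - 2)) = 1/(53 - 5/2) = 1/(101/2) = 2/101 ≈ 0.019802)
o + z(s) = 78405 + 2/101 = 7918907/101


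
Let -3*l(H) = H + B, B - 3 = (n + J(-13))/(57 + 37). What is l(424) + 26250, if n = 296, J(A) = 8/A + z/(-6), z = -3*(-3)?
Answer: 191413771/7332 ≈ 26107.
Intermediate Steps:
z = 9
J(A) = -3/2 + 8/A (J(A) = 8/A + 9/(-6) = 8/A + 9*(-1/6) = 8/A - 3/2 = -3/2 + 8/A)
B = 14973/2444 (B = 3 + (296 + (-3/2 + 8/(-13)))/(57 + 37) = 3 + (296 + (-3/2 + 8*(-1/13)))/94 = 3 + (296 + (-3/2 - 8/13))*(1/94) = 3 + (296 - 55/26)*(1/94) = 3 + (7641/26)*(1/94) = 3 + 7641/2444 = 14973/2444 ≈ 6.1264)
l(H) = -4991/2444 - H/3 (l(H) = -(H + 14973/2444)/3 = -(14973/2444 + H)/3 = -4991/2444 - H/3)
l(424) + 26250 = (-4991/2444 - 1/3*424) + 26250 = (-4991/2444 - 424/3) + 26250 = -1051229/7332 + 26250 = 191413771/7332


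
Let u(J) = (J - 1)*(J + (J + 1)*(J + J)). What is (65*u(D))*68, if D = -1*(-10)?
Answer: 9149400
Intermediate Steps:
D = 10
u(J) = (-1 + J)*(J + 2*J*(1 + J)) (u(J) = (-1 + J)*(J + (1 + J)*(2*J)) = (-1 + J)*(J + 2*J*(1 + J)))
(65*u(D))*68 = (65*(10*(-3 + 10 + 2*10²)))*68 = (65*(10*(-3 + 10 + 2*100)))*68 = (65*(10*(-3 + 10 + 200)))*68 = (65*(10*207))*68 = (65*2070)*68 = 134550*68 = 9149400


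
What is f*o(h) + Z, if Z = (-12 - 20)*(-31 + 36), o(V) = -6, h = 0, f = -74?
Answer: 284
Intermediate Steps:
Z = -160 (Z = -32*5 = -160)
f*o(h) + Z = -74*(-6) - 160 = 444 - 160 = 284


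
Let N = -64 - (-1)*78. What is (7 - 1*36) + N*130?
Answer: 1791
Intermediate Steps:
N = 14 (N = -64 - 1*(-78) = -64 + 78 = 14)
(7 - 1*36) + N*130 = (7 - 1*36) + 14*130 = (7 - 36) + 1820 = -29 + 1820 = 1791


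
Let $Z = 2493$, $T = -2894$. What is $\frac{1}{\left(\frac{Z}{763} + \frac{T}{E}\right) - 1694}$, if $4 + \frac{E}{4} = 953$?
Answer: $- \frac{1448174}{2449579103} \approx -0.00059119$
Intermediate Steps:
$E = 3796$ ($E = -16 + 4 \cdot 953 = -16 + 3812 = 3796$)
$\frac{1}{\left(\frac{Z}{763} + \frac{T}{E}\right) - 1694} = \frac{1}{\left(\frac{2493}{763} - \frac{2894}{3796}\right) - 1694} = \frac{1}{\left(2493 \cdot \frac{1}{763} - \frac{1447}{1898}\right) - 1694} = \frac{1}{\left(\frac{2493}{763} - \frac{1447}{1898}\right) - 1694} = \frac{1}{\frac{3627653}{1448174} - 1694} = \frac{1}{- \frac{2449579103}{1448174}} = - \frac{1448174}{2449579103}$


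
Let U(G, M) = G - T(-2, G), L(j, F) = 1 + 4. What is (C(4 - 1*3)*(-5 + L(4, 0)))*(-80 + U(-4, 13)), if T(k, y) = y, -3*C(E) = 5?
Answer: 0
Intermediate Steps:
L(j, F) = 5
C(E) = -5/3 (C(E) = -1/3*5 = -5/3)
U(G, M) = 0 (U(G, M) = G - G = 0)
(C(4 - 1*3)*(-5 + L(4, 0)))*(-80 + U(-4, 13)) = (-5*(-5 + 5)/3)*(-80 + 0) = -5/3*0*(-80) = 0*(-80) = 0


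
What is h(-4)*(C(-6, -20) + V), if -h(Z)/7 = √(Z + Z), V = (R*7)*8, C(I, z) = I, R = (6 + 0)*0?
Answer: 84*I*√2 ≈ 118.79*I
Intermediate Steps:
R = 0 (R = 6*0 = 0)
V = 0 (V = (0*7)*8 = 0*8 = 0)
h(Z) = -7*√2*√Z (h(Z) = -7*√(Z + Z) = -7*√2*√Z)
h(-4)*(C(-6, -20) + V) = (-7*√2*√(-4))*(-6 + 0) = -7*√2*2*I*(-6) = -14*I*√2*(-6) = 84*I*√2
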